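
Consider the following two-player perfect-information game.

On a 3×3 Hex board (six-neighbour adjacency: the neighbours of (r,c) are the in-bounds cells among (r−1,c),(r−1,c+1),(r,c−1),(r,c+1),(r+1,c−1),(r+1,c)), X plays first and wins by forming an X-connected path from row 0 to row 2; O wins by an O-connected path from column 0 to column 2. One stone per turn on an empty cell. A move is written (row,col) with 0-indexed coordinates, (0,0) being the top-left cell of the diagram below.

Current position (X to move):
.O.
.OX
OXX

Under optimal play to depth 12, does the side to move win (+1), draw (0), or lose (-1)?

value(.O./.OX/OXX, X) = +1

[.O./.OX/OXX] X move#1: (0,0):-1/XO./.OX/OXX, (0,2):+1/.OX/.OX/OXX*, (1,0):-1/.O./XOX/OXX
[.OX/.OX/OXX] end (terminal -1, O#2); searched .O./.OX/OXX to 12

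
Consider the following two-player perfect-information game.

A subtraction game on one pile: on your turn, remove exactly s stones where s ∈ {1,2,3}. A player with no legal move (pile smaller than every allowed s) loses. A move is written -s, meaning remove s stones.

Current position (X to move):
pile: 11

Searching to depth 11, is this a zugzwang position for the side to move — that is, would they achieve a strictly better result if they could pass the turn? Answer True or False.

zugzwang(11, X) = False

p1 X@[11]: -1[10]-1 -2[9]-1 -3[8]+1*
p2 O@[8]: -1[7]-1* -2[6]-1 -3[5]-1
p3 X@[7]: -1[6]-1 -2[5]-1 -3[4]+1*
p4 O@[4]: -1[3]-1* -2[2]-1 -3[1]-1
p5 X@[3]: -1[2]-1 -2[1]-1 -3[0]+1*
p6 O@[0] terminal -1; root [11] d11
pass branch (O moves first from the same position):
  | p1 O@[11]: -1[10]-1 -2[9]-1 -3[8]+1*
  | p2 X@[8]: -1[7]-1* -2[6]-1 -3[5]-1
  | p3 O@[7]: -1[6]-1 -2[5]-1 -3[4]+1*
  | p4 X@[4]: -1[3]-1* -2[2]-1 -3[1]-1
  | p5 O@[3]: -1[2]-1 -2[1]-1 -3[0]+1*
  | p6 X@[0] terminal -1; root [11] d11
X moving scores +1; X passing scores -1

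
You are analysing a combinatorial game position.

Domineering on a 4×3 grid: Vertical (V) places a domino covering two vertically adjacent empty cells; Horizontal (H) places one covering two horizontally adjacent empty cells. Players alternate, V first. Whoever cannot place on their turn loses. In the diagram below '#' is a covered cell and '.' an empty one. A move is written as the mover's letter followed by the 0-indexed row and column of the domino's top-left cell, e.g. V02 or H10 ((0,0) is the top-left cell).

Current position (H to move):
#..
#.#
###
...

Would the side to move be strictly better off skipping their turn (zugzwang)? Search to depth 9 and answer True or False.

zugzwang(#../#.#/###/..., H) = False

p1 H@[#../#.#/###/...]: H01[###/#.#/###/...]+1* H30[#../#.#/###/##.]-1 H31[#../#.#/###/.##]-1
p2 V@[###/#.#/###/...] terminal -1; root [#../#.#/###/...] d9
pass branch (V moves first from the same position):
  | p1 V@[#../#.#/###/...]: V01[##./###/###/...]-1*
  | p2 H@[##./###/###/...]: H30[##./###/###/##.]+1* H31[##./###/###/.##]+1
  | p3 V@[##./###/###/##.] terminal -1; root [#../#.#/###/...] d9
H moving scores +1; H passing scores +1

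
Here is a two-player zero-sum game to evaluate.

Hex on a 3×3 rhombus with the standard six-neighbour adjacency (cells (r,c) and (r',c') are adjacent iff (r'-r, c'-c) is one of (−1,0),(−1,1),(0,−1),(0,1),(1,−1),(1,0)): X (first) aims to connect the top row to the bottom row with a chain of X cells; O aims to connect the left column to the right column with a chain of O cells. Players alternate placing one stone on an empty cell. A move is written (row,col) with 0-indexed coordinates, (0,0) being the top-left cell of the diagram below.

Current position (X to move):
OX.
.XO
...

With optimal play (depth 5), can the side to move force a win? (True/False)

ply 1, X at OX./.XO/... | (0,2)=+1→OXX/.XO/...*; (1,0)=+1→OX./XXO/...; (2,0)=+1→OX./.XO/X..; (2,1)=+1→OX./.XO/.X.; (2,2)=+1→OX./.XO/..X
ply 2, O at OXX/.XO/... | (1,0)=-1→OXX/OXO/...*; (2,0)=-1→OXX/.XO/O..; (2,1)=-1→OXX/.XO/.O.; (2,2)=-1→OXX/.XO/..O
ply 3, X at OXX/OXO/... | (2,0)=+1→OXX/OXO/X..*; (2,1)=+1→OXX/OXO/.X.; (2,2)=+1→OXX/OXO/..X
ply 4: OXX/OXO/X.. is terminal -1 (O); from OX./.XO/... depth 5

X winning at [OX./.XO/...]: True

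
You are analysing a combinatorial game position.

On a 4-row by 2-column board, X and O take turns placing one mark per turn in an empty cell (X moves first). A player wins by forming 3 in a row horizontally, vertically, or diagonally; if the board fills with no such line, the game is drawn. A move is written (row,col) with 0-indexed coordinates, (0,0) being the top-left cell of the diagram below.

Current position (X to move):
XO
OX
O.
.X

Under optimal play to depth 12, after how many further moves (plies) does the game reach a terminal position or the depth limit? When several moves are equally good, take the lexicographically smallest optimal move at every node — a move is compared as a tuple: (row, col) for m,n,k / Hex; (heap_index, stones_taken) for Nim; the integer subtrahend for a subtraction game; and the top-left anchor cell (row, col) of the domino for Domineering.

p1 X@[XO/OX/O./.X]: (2,1)[XO/OX/OX/.X]+1* (3,0)[XO/OX/O./XX]+0
p2 O@[XO/OX/OX/.X] terminal -1; root [XO/OX/O./.X] d12

PV length from [XO/OX/O./.X]: 1 ply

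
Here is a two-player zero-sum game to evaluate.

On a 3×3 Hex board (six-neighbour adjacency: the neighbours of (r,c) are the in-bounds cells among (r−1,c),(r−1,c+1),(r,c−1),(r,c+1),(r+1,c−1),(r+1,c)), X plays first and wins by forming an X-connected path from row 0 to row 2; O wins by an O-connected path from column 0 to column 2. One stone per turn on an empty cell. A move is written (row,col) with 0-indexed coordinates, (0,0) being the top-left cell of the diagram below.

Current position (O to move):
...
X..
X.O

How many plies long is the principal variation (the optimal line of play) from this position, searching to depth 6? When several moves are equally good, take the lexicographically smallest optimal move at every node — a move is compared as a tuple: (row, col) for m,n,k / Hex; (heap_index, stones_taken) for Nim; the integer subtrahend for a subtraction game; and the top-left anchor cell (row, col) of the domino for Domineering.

ply 1, O at .../X../X.O | (0,0)=-1→O../X../X.O*; (0,1)=-1→.O./X../X.O; (0,2)=-1→..O/X../X.O; (1,1)=-1→.../XO./X.O; (1,2)=-1→.../X.O/X.O; (2,1)=-1→.../X../XOO
ply 2, X at O../X../X.O | (0,1)=+1→OX./X../X.O*; (0,2)=+1→O.X/X../X.O; (1,1)=+1→O../XX./X.O; (1,2)=+1→O../X.X/X.O; (2,1)=+1→O../X../XXO
ply 3: OX./X../X.O is terminal -1 (O); from .../X../X.O depth 6

PV length from [.../X../X.O]: 2 plies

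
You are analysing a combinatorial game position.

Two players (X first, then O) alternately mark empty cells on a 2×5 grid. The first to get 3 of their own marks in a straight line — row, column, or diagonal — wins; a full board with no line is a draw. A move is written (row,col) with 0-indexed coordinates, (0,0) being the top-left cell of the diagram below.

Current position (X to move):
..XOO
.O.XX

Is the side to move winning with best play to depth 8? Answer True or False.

ply 1, X at ..XOO/.O.XX | (0,0)=+1→X.XOO/.O.XX*; (0,1)=+1→.XXOO/.O.XX; (1,0)=+0→..XOO/XO.XX; (1,2)=+1→..XOO/.OXXX
ply 2, O at X.XOO/.O.XX | (0,1)=-1→XOXOO/.O.XX*; (1,0)=-1→X.XOO/OO.XX; (1,2)=-1→X.XOO/.OOXX
ply 3, X at XOXOO/.O.XX | (1,0)=+0→XOXOO/XO.XX; (1,2)=+1→XOXOO/.OXXX*
ply 4: XOXOO/.OXXX is terminal -1 (O); from ..XOO/.O.XX depth 8

X winning at [..XOO/.O.XX]: True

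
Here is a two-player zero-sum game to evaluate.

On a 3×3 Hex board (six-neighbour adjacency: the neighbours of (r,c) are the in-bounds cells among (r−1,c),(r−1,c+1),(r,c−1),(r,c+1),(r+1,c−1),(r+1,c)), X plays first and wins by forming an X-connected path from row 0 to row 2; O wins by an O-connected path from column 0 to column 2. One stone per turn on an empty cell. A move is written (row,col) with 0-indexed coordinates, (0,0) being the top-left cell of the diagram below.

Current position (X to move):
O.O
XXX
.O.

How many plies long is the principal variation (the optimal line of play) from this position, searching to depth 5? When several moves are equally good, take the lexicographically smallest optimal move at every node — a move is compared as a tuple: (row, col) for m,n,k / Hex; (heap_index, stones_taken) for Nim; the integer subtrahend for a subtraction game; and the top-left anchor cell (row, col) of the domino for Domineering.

PV length from [O.O/XXX/.O.]: 3 plies

p1 X@[O.O/XXX/.O.]: (0,1)[OXO/XXX/.O.]+1* (2,0)[O.O/XXX/XO.]-1 (2,2)[O.O/XXX/.OX]-1
p2 O@[OXO/XXX/.O.]: (2,0)[OXO/XXX/OO.]-1* (2,2)[OXO/XXX/.OO]-1
p3 X@[OXO/XXX/OO.]: (2,2)[OXO/XXX/OOX]+1*
p4 O@[OXO/XXX/OOX] terminal -1; root [O.O/XXX/.O.] d5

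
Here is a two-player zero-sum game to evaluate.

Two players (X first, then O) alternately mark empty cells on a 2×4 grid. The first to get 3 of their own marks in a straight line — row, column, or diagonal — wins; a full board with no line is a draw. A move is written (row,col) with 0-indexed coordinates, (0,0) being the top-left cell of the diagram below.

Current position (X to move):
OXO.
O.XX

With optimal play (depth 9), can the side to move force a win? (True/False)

[OXO./O.XX] X move#1: (0,3):+0/OXOX/O.XX, (1,1):+1/OXO./OXXX*
[OXO./OXXX] end (terminal -1, O#2); searched OXO./O.XX to 9

X winning at [OXO./O.XX]: True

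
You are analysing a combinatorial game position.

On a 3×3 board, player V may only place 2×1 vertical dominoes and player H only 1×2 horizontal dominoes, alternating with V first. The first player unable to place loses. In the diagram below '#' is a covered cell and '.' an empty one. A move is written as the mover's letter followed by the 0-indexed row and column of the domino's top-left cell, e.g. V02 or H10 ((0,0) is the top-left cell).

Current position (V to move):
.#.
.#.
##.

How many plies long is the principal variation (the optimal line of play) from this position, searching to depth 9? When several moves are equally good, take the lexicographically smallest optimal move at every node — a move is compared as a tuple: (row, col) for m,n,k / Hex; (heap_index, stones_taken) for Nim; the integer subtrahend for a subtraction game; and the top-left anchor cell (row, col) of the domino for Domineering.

[.#./.#./##.] V move#1: V00:+1/##./##./##.*, V02:+1/.##/.##/##., V12:+1/.#./.##/###
[##./##./##.] end (terminal -1, H#2); searched .#./.#./##. to 9

PV length from [.#./.#./##.]: 1 ply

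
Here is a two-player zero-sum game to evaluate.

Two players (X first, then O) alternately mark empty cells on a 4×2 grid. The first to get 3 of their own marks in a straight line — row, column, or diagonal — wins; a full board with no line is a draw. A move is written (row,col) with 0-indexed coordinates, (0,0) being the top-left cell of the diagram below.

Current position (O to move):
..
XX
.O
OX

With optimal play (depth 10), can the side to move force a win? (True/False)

O winning at [../XX/.O/OX]: False

[../XX/.O/OX] O move#1: (0,0):+0/O./XX/.O/OX*, (0,1):+0/.O/XX/.O/OX, (2,0):+0/../XX/OO/OX
[O./XX/.O/OX] X move#2: (0,1):+0/OX/XX/.O/OX*, (2,0):+0/O./XX/XO/OX
[OX/XX/.O/OX] O move#3: (2,0):+0/OX/XX/OO/OX*
[OX/XX/OO/OX] end (terminal +0, X#4); searched ../XX/.O/OX to 10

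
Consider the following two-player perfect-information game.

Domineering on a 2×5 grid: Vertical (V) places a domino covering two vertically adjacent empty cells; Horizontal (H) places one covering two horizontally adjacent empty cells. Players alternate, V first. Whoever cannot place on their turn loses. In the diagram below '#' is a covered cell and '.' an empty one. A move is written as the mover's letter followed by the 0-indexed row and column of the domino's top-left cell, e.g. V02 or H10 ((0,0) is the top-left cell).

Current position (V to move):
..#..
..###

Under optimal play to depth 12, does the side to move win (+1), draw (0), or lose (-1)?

value(..#../..###, V) = +1

ply 1, V at ..#../..### | V00=+1→#.#../#.###*; V01=+1→.##../.####
ply 2, H at #.#../#.### | H03=-1→#.###/#.###*
ply 3, V at #.###/#.### | V01=+1→#####/#####*
ply 4: #####/##### is terminal -1 (H); from ..#../..### depth 12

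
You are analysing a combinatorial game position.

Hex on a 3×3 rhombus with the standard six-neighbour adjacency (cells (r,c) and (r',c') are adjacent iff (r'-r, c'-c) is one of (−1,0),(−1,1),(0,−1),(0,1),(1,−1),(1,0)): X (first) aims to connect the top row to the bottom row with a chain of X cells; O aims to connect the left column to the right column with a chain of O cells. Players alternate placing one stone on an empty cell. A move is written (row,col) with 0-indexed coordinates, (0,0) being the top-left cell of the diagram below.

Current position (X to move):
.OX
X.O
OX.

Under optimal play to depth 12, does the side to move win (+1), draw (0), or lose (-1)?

value(.OX/X.O/OX., X) = +1

[.OX/X.O/OX.] X move#1: (0,0):-1/XOX/X.O/OX., (1,1):+1/.OX/XXO/OX.*, (2,2):-1/.OX/X.O/OXX
[.OX/XXO/OX.] end (terminal -1, O#2); searched .OX/X.O/OX. to 12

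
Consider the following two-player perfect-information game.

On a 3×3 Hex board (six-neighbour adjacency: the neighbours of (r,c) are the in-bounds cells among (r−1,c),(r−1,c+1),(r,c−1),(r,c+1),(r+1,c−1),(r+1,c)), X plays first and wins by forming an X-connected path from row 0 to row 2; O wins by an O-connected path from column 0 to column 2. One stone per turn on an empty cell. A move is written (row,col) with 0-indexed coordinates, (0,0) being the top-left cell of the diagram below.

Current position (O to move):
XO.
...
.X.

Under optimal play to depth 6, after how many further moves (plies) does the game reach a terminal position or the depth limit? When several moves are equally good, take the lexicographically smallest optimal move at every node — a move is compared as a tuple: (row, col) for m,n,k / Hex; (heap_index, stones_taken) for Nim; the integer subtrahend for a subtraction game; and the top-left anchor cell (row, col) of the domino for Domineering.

PV length from [XO./.../.X.]: 5 plies

p1 O@[XO./.../.X.]: (0,2)[XOO/.../.X.]-1 (1,0)[XO./O../.X.]-1 (1,1)[XO./.O./.X.]+1* (1,2)[XO./..O/.X.]-1 (2,0)[XO./.../OX.]-1 (2,2)[XO./.../.XO]-1
p2 X@[XO./.O./.X.]: (0,2)[XOX/.O./.X.]-1* (1,0)[XO./XO./.X.]-1 (1,2)[XO./.OX/.X.]-1 (2,0)[XO./.O./XX.]-1 (2,2)[XO./.O./.XX]-1
p3 O@[XOX/.O./.X.]: (1,0)[XOX/OO./.X.]-1 (1,2)[XOX/.OO/.X.]+1* (2,0)[XOX/.O./OX.]-1 (2,2)[XOX/.O./.XO]-1
p4 X@[XOX/.OO/.X.]: (1,0)[XOX/XOO/.X.]-1* (2,0)[XOX/.OO/XX.]-1 (2,2)[XOX/.OO/.XX]-1
p5 O@[XOX/XOO/.X.]: (2,0)[XOX/XOO/OX.]+1* (2,2)[XOX/XOO/.XO]-1
p6 X@[XOX/XOO/OX.] terminal -1; root [XO./.../.X.] d6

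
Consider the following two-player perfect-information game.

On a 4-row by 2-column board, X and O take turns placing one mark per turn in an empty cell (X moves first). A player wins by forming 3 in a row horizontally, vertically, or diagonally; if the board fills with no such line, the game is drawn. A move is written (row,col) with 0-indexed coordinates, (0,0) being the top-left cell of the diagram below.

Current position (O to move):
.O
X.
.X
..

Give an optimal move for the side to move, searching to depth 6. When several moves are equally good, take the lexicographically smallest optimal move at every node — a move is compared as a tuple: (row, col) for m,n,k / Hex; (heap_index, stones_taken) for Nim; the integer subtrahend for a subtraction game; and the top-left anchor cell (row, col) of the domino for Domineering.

[.O/X./.X/..] O move#1: (0,0):+0/OO/X./.X/..*, (1,1):-1/.O/XO/.X/.., (2,0):+0/.O/X./OX/.., (3,0):+0/.O/X./.X/O., (3,1):-1/.O/X./.X/.O
[OO/X./.X/..] X move#2: (1,1):+0/OO/XX/.X/..*, (2,0):+0/OO/X./XX/.., (3,0):+0/OO/X./.X/X., (3,1):+0/OO/X./.X/.X
[OO/XX/.X/..] O move#3: (2,0):-1/OO/XX/OX/.., (3,0):-1/OO/XX/.X/O., (3,1):+0/OO/XX/.X/.O*
[OO/XX/.X/.O] X move#4: (2,0):+0/OO/XX/XX/.O*, (3,0):+0/OO/XX/.X/XO
[OO/XX/XX/.O] O move#5: (3,0):+0/OO/XX/XX/OO*
[OO/XX/XX/OO] end (terminal +0, X#6); searched .O/X./.X/.. to 6

O's best at [.O/X./.X/..]: (0,0)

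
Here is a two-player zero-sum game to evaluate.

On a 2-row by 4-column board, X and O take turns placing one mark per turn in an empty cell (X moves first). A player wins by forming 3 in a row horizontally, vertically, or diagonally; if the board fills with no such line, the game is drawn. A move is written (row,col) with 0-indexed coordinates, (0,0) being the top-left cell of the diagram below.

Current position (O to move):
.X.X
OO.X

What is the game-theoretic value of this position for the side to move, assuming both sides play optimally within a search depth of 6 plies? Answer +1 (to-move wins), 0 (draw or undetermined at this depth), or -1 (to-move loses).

ply 1, O at .X.X/OO.X | (0,0)=-1→OX.X/OO.X; (0,2)=+0→.XOX/OO.X; (1,2)=+1→.X.X/OOOX*
ply 2: .X.X/OOOX is terminal -1 (X); from .X.X/OO.X depth 6

value(.X.X/OO.X, O) = +1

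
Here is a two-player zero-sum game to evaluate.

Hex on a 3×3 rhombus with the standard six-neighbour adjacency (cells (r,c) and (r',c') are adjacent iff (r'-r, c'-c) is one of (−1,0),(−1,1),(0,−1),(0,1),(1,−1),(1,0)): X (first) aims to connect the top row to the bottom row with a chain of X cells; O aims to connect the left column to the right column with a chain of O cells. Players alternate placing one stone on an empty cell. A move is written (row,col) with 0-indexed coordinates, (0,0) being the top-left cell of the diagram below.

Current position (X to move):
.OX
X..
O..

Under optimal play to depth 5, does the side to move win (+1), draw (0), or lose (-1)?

value(.OX/X../O.., X) = +1

ply 1, X at .OX/X../O.. | (0,0)=-1→XOX/X../O..; (1,1)=-1→.OX/XX./O..; (1,2)=+1→.OX/X.X/O..*; (2,1)=+1→.OX/X../OX.; (2,2)=-1→.OX/X../O.X
ply 2, O at .OX/X.X/O.. | (0,0)=-1→OOX/X.X/O..*; (1,1)=-1→.OX/XOX/O..; (2,1)=-1→.OX/X.X/OO.; (2,2)=-1→.OX/X.X/O.O
ply 3, X at OOX/X.X/O.. | (1,1)=+1→OOX/XXX/O..*; (2,1)=+1→OOX/X.X/OX.; (2,2)=+1→OOX/X.X/O.X
ply 4, O at OOX/XXX/O.. | (2,1)=-1→OOX/XXX/OO.*; (2,2)=-1→OOX/XXX/O.O
ply 5, X at OOX/XXX/OO. | (2,2)=+1→OOX/XXX/OOX*
ply 6: OOX/XXX/OOX is terminal -1 (O); from .OX/X../O.. depth 5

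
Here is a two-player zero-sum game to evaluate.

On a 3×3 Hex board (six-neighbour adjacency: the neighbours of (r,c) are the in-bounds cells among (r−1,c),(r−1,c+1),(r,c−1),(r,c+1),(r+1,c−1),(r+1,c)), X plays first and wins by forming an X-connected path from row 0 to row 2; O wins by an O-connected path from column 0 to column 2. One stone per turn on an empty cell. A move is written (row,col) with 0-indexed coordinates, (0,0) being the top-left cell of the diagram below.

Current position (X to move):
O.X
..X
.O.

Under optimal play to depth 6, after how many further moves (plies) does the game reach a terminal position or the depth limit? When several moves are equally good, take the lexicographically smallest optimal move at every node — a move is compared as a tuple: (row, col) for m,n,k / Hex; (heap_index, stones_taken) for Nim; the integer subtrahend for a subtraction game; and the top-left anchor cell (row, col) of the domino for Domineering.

p1 X@[O.X/..X/.O.]: (0,1)[OXX/..X/.O.]+1* (1,0)[O.X/X.X/.O.]+1 (1,1)[O.X/.XX/.O.]+1 (2,0)[O.X/..X/XO.]+1 (2,2)[O.X/..X/.OX]+1
p2 O@[OXX/..X/.O.]: (1,0)[OXX/O.X/.O.]-1* (1,1)[OXX/.OX/.O.]-1 (2,0)[OXX/..X/OO.]-1 (2,2)[OXX/..X/.OO]-1
p3 X@[OXX/O.X/.O.]: (1,1)[OXX/OXX/.O.]+1* (2,0)[OXX/O.X/XO.]+1 (2,2)[OXX/O.X/.OX]+1
p4 O@[OXX/OXX/.O.]: (2,0)[OXX/OXX/OO.]-1* (2,2)[OXX/OXX/.OO]-1
p5 X@[OXX/OXX/OO.]: (2,2)[OXX/OXX/OOX]+1*
p6 O@[OXX/OXX/OOX] terminal -1; root [O.X/..X/.O.] d6

PV length from [O.X/..X/.O.]: 5 plies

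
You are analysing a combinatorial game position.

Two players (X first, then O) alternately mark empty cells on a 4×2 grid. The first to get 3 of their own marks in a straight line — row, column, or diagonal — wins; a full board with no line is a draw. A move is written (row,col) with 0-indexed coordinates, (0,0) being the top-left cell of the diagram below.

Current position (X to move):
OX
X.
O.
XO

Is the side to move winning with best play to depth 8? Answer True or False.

[OX/X./O./XO] X move#1: (1,1):+0/OX/XX/O./XO*, (2,1):+0/OX/X./OX/XO
[OX/XX/O./XO] O move#2: (2,1):+0/OX/XX/OO/XO*
[OX/XX/OO/XO] end (terminal +0, X#3); searched OX/X./O./XO to 8

X winning at [OX/X./O./XO]: False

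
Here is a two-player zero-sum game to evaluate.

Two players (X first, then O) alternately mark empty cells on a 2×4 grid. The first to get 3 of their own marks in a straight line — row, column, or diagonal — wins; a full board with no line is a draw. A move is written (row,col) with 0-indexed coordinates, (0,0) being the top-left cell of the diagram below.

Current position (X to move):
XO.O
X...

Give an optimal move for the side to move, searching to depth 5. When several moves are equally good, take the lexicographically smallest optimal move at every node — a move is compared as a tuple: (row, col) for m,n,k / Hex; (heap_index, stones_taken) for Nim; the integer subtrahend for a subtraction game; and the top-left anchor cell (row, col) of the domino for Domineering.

X's best at [XO.O/X...]: (0,2)

[XO.O/X...] X move#1: (0,2):+0/XOXO/X...*, (1,1):-1/XO.O/XX.., (1,2):-1/XO.O/X.X., (1,3):-1/XO.O/X..X
[XOXO/X...] O move#2: (1,1):+0/XOXO/XO..*, (1,2):+0/XOXO/X.O., (1,3):+0/XOXO/X..O
[XOXO/XO..] X move#3: (1,2):+0/XOXO/XOX.*, (1,3):+0/XOXO/XO.X
[XOXO/XOX.] O move#4: (1,3):+0/XOXO/XOXO*
[XOXO/XOXO] end (terminal +0, X#5); searched XO.O/X... to 5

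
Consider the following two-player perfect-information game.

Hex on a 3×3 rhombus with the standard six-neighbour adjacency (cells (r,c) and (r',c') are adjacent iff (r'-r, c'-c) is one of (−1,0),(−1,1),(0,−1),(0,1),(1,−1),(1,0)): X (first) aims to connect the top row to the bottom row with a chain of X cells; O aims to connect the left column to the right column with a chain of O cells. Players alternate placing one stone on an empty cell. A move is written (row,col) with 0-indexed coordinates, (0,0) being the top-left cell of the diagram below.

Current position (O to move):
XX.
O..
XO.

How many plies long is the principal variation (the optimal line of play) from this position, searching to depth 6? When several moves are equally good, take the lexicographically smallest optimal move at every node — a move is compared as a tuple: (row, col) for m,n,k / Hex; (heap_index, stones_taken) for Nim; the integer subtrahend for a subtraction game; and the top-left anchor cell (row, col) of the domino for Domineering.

PV length from [XX./O../XO.]: 3 plies

p1 O@[XX./O../XO.]: (0,2)[XXO/O../XO.]-1 (1,1)[XX./OO./XO.]+1* (1,2)[XX./O.O/XO.]-1 (2,2)[XX./O../XOO]-1
p2 X@[XX./OO./XO.]: (0,2)[XXX/OO./XO.]-1* (1,2)[XX./OOX/XO.]-1 (2,2)[XX./OO./XOX]-1
p3 O@[XXX/OO./XO.]: (1,2)[XXX/OOO/XO.]+1* (2,2)[XXX/OO./XOO]+1
p4 X@[XXX/OOO/XO.] terminal -1; root [XX./O../XO.] d6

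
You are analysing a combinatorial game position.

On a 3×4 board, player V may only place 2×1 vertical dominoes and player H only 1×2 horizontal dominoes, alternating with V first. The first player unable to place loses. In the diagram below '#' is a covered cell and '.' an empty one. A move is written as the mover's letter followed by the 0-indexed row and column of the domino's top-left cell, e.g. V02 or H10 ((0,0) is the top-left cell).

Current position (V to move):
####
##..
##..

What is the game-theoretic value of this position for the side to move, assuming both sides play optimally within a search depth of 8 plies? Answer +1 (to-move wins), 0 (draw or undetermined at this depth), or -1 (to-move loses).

value(####/##../##.., V) = +1

[####/##../##..] V move#1: V12:+1/####/###./###.*, V13:+1/####/##.#/##.#
[####/###./###.] end (terminal -1, H#2); searched ####/##../##.. to 8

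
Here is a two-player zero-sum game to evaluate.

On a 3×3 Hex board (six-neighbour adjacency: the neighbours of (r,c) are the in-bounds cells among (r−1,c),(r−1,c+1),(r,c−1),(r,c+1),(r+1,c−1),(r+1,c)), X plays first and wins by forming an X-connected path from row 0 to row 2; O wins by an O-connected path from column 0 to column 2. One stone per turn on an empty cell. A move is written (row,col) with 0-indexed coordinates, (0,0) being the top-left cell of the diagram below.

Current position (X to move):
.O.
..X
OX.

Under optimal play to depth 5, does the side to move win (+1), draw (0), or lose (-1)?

ply 1, X at .O./..X/OX. | (0,0)=-1→XO./..X/OX.; (0,2)=+1→.OX/..X/OX.*; (1,0)=-1→.O./X.X/OX.; (1,1)=-1→.O./.XX/OX.; (2,2)=-1→.O./..X/OXX
ply 2: .OX/..X/OX. is terminal -1 (O); from .O./..X/OX. depth 5

value(.O./..X/OX., X) = +1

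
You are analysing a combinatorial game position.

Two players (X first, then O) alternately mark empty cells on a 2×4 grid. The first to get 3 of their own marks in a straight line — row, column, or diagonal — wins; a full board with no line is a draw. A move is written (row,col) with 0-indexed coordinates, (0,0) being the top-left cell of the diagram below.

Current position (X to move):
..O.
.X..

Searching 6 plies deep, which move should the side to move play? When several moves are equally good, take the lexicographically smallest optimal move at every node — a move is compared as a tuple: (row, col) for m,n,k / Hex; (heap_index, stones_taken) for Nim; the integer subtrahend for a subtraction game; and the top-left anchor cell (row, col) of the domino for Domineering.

X's best at [..O./.X..]: (1,2)

[..O./.X..] X move#1: (0,0):+0/X.O./.X.., (0,1):+0/.XO./.X.., (0,3):+0/..OX/.X.., (1,0):+0/..O./XX.., (1,2):+1/..O./.XX.*, (1,3):+0/..O./.X.X
[..O./.XX.] O move#2: (0,0):-1/O.O./.XX.*, (0,1):-1/.OO./.XX., (0,3):-1/..OO/.XX., (1,0):-1/..O./OXX., (1,3):-1/..O./.XXO
[O.O./.XX.] X move#3: (0,1):+1/OXO./.XX.*, (0,3):-1/O.OX/.XX., (1,0):+1/O.O./XXX., (1,3):+1/O.O./.XXX
[OXO./.XX.] O move#4: (0,3):-1/OXOO/.XX.*, (1,0):-1/OXO./OXX., (1,3):-1/OXO./.XXO
[OXOO/.XX.] X move#5: (1,0):+1/OXOO/XXX.*, (1,3):+1/OXOO/.XXX
[OXOO/XXX.] end (terminal -1, O#6); searched ..O./.X.. to 6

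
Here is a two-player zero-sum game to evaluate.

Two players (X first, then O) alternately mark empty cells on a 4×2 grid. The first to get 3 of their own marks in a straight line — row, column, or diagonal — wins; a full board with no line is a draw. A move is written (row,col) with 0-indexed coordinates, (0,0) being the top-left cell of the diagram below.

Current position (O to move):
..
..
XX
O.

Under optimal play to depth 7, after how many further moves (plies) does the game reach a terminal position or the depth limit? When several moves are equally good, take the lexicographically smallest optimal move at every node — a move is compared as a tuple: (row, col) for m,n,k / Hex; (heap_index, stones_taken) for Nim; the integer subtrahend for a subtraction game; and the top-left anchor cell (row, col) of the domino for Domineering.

PV length from [../../XX/O.]: 5 plies

ply 1, O at ../../XX/O. | (0,0)=-1→O./../XX/O.; (0,1)=+0→.O/../XX/O.*; (1,0)=-1→../O./XX/O.; (1,1)=+0→../.O/XX/O.; (3,1)=+0→../../XX/OO
ply 2, X at .O/../XX/O. | (0,0)=+0→XO/../XX/O.*; (1,0)=+0→.O/X./XX/O.; (1,1)=+0→.O/.X/XX/O.; (3,1)=+0→.O/../XX/OX
ply 3, O at XO/../XX/O. | (1,0)=+0→XO/O./XX/O.*; (1,1)=-1→XO/.O/XX/O.; (3,1)=-1→XO/../XX/OO
ply 4, X at XO/O./XX/O. | (1,1)=+0→XO/OX/XX/O.*; (3,1)=+0→XO/O./XX/OX
ply 5, O at XO/OX/XX/O. | (3,1)=+0→XO/OX/XX/OO*
ply 6: XO/OX/XX/OO is terminal +0 (X); from ../../XX/O. depth 7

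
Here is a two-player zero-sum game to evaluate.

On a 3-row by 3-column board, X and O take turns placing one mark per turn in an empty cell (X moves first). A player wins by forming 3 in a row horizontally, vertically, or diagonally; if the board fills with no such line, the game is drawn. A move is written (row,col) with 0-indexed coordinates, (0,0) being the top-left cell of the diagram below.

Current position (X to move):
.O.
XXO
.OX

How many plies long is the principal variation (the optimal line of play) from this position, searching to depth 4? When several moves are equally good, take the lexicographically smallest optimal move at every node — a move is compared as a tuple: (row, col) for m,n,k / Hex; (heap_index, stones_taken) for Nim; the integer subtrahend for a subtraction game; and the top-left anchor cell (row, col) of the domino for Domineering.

p1 X@[.O./XXO/.OX]: (0,0)[XO./XXO/.OX]+1* (0,2)[.OX/XXO/.OX]+1 (2,0)[.O./XXO/XOX]+1
p2 O@[XO./XXO/.OX] terminal -1; root [.O./XXO/.OX] d4

PV length from [.O./XXO/.OX]: 1 ply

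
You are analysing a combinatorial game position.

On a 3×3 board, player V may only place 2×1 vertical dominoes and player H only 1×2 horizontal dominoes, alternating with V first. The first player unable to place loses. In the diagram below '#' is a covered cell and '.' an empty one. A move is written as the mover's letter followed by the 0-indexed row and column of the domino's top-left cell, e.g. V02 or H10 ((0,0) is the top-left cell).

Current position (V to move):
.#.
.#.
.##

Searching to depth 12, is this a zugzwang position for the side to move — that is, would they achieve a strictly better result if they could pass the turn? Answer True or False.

zugzwang(.#./.#./.##, V) = False

p1 V@[.#./.#./.##]: V00[##./##./.##]+1* V02[.##/.##/.##]+1 V10[.#./##./###]+1
p2 H@[##./##./.##] terminal -1; root [.#./.#./.##] d12
if V skipped the turn, H would face:
~ p1 H@[.#./.#./.##] terminal -1; root [.#./.#./.##] d12
compare (V): move=+1 vs pass=+1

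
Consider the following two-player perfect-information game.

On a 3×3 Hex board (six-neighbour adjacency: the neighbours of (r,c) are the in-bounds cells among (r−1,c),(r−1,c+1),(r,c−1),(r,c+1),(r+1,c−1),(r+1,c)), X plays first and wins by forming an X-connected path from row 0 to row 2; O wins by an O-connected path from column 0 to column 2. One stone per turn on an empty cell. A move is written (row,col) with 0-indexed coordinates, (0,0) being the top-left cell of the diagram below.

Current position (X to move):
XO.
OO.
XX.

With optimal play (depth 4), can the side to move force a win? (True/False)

p1 X@[XO./OO./XX.]: (0,2)[XOX/OO./XX.]-1* (1,2)[XO./OOX/XX.]-1 (2,2)[XO./OO./XXX]-1
p2 O@[XOX/OO./XX.]: (1,2)[XOX/OOO/XX.]+1* (2,2)[XOX/OO./XXO]-1
p3 X@[XOX/OOO/XX.] terminal -1; root [XO./OO./XX.] d4

X winning at [XO./OO./XX.]: False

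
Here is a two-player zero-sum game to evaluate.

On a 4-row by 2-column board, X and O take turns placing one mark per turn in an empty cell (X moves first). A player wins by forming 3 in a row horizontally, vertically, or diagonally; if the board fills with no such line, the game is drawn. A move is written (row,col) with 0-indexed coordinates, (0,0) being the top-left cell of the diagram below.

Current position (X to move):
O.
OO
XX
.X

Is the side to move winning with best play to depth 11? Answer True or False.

X winning at [O./OO/XX/.X]: False

ply 1, X at O./OO/XX/.X | (0,1)=+0→OX/OO/XX/.X*; (3,0)=+0→O./OO/XX/XX
ply 2, O at OX/OO/XX/.X | (3,0)=+0→OX/OO/XX/OX*
ply 3: OX/OO/XX/OX is terminal +0 (X); from O./OO/XX/.X depth 11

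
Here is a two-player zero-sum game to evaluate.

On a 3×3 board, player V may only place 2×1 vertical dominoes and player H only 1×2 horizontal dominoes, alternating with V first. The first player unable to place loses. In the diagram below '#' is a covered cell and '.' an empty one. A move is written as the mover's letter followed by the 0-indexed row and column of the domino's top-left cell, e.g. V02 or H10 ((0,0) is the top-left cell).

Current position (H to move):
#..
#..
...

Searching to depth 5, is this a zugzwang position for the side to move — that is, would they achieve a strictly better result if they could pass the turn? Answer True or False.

ply 1, H at #../#../... | H01=-1→###/#../...; H11=+1→#../###/...*; H20=-1→#../#../##.; H21=-1→#../#../.##
ply 2: #../###/... is terminal -1 (V); from #../#../... depth 5
pass branch (V moves first from the same position):
  | ply 1, V at #../#../... | V01=+1→##./##./...*; V02=+1→#.#/#.#/...; V11=+1→#../##./.#.; V12=+1→#../#.#/..#
  | ply 2, H at ##./##./... | H20=-1→##./##./##.*; H21=-1→##./##./.##
  | ply 3, V at ##./##./##. | V02=+1→###/###/##.*; V12=+1→##./###/###
  | ply 4: ###/###/##. is terminal -1 (H); from #../#../... depth 5
H moving scores +1; H passing scores -1

zugzwang(#../#../..., H) = False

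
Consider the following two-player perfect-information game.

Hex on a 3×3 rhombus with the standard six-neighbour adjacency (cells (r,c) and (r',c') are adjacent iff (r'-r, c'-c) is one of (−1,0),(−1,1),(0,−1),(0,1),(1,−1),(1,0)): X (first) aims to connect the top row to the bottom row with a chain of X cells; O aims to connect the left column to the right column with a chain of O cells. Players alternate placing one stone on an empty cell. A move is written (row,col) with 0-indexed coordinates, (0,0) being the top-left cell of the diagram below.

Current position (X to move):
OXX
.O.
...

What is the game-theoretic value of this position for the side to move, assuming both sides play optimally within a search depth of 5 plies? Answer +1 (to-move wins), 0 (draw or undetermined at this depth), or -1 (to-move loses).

p1 X@[OXX/.O./...]: (1,0)[OXX/XO./...]+1* (1,2)[OXX/.OX/...]+1 (2,0)[OXX/.O./X..]+1 (2,1)[OXX/.O./.X.]-1 (2,2)[OXX/.O./..X]-1
p2 O@[OXX/XO./...]: (1,2)[OXX/XOO/...]-1* (2,0)[OXX/XO./O..]-1 (2,1)[OXX/XO./.O.]-1 (2,2)[OXX/XO./..O]-1
p3 X@[OXX/XOO/...]: (2,0)[OXX/XOO/X..]+1* (2,1)[OXX/XOO/.X.]-1 (2,2)[OXX/XOO/..X]-1
p4 O@[OXX/XOO/X..] terminal -1; root [OXX/.O./...] d5

value(OXX/.O./..., X) = +1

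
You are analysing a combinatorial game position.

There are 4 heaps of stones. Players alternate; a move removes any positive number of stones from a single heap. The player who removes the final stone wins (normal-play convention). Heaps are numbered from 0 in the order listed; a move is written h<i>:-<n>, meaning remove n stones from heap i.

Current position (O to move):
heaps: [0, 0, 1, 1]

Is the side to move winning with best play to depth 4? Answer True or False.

O winning at [(0,0,1,1)]: False

ply 1, O at (0,0,1,1) | h2:-1=-1→(0,0,0,1)*; h3:-1=-1→(0,0,1,0)
ply 2, X at (0,0,0,1) | h3:-1=+1→(0,0,0,0)*
ply 3: (0,0,0,0) is terminal -1 (O); from (0,0,1,1) depth 4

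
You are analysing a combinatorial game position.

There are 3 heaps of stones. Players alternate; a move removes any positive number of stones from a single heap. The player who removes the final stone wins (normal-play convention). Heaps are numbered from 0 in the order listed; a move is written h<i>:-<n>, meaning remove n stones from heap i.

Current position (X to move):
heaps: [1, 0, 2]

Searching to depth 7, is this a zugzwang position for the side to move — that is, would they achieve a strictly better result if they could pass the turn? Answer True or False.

ply 1, X at (1,0,2) | h0:-1=-1→(0,0,2); h2:-1=+1→(1,0,1)*; h2:-2=-1→(1,0,0)
ply 2, O at (1,0,1) | h0:-1=-1→(0,0,1)*; h2:-1=-1→(1,0,0)
ply 3, X at (0,0,1) | h2:-1=+1→(0,0,0)*
ply 4: (0,0,0) is terminal -1 (O); from (1,0,2) depth 7
pass branch (O moves first from the same position):
  | ply 1, O at (1,0,2) | h0:-1=-1→(0,0,2); h2:-1=+1→(1,0,1)*; h2:-2=-1→(1,0,0)
  | ply 2, X at (1,0,1) | h0:-1=-1→(0,0,1)*; h2:-1=-1→(1,0,0)
  | ply 3, O at (0,0,1) | h2:-1=+1→(0,0,0)*
  | ply 4: (0,0,0) is terminal -1 (X); from (1,0,2) depth 7
X moving scores +1; X passing scores -1

zugzwang((1,0,2), X) = False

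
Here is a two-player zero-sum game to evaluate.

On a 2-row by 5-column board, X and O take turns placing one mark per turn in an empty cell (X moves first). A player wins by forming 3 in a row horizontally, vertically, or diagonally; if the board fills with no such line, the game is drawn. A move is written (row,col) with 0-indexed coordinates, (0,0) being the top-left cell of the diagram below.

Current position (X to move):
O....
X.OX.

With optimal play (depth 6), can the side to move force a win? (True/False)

[O..../X.OX.] X move#1: (0,1):+0/OX.../X.OX.*, (0,2):+0/O.X../X.OX., (0,3):+0/O..X./X.OX., (0,4):+0/O...X/X.OX., (1,1):+0/O..../XXOX., (1,4):+0/O..../X.OXX
[OX.../X.OX.] O move#2: (0,2):+0/OXO../X.OX.*, (0,3):+0/OX.O./X.OX., (0,4):+0/OX..O/X.OX., (1,1):+0/OX.../XOOX., (1,4):+0/OX.../X.OXO
[OXO../X.OX.] X move#3: (0,3):+0/OXOX./X.OX.*, (0,4):+0/OXO.X/X.OX., (1,1):+0/OXO../XXOX., (1,4):+0/OXO../X.OXX
[OXOX./X.OX.] O move#4: (0,4):+0/OXOXO/X.OX.*, (1,1):+0/OXOX./XOOX., (1,4):+0/OXOX./X.OXO
[OXOXO/X.OX.] X move#5: (1,1):+0/OXOXO/XXOX.*, (1,4):+0/OXOXO/X.OXX
[OXOXO/XXOX.] O move#6: (1,4):+0/OXOXO/XXOXO*
[OXOXO/XXOXO] end (terminal +0, X#7); searched O..../X.OX. to 6

X winning at [O..../X.OX.]: False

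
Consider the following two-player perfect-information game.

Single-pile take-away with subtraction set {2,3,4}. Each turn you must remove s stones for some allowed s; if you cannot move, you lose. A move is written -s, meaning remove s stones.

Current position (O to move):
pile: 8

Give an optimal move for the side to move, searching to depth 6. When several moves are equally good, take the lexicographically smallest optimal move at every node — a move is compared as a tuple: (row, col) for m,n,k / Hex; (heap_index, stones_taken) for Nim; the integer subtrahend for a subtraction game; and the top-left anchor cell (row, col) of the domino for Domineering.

[8] O move#1: -2:+1/6*, -3:-1/5, -4:-1/4
[6] X move#2: -2:-1/4*, -3:-1/3, -4:-1/2
[4] O move#3: -2:-1/2, -3:+1/1*, -4:+1/0
[1] end (terminal -1, X#4); searched 8 to 6

O's best at [8]: -2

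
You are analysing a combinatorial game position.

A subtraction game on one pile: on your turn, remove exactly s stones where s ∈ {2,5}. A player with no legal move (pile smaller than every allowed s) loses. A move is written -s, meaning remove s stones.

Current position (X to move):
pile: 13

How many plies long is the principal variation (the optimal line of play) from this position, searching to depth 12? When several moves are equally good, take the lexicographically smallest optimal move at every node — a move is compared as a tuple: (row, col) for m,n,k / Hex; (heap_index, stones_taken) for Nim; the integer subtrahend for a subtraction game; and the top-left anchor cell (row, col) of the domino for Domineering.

PV length from [13]: 5 plies

p1 X@[13]: -2[11]+1* -5[8]+1
p2 O@[11]: -2[9]-1* -5[6]-1
p3 X@[9]: -2[7]+1* -5[4]+1
p4 O@[7]: -2[5]-1* -5[2]-1
p5 X@[5]: -2[3]-1 -5[0]+1*
p6 O@[0] terminal -1; root [13] d12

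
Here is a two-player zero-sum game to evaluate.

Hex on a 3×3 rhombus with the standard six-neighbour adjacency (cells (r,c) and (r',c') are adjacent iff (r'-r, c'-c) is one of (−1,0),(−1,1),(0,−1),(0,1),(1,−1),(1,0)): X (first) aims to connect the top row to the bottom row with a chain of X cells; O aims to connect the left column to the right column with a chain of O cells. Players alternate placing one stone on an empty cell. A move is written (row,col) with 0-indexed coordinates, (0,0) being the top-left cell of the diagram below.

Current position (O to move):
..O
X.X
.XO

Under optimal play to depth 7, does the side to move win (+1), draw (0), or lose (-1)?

[..O/X.X/.XO] O move#1: (0,0):-1/O.O/X.X/.XO*, (0,1):-1/.OO/X.X/.XO, (1,1):-1/..O/XOX/.XO, (2,0):-1/..O/X.X/OXO
[O.O/X.X/.XO] X move#2: (0,1):+1/OXO/X.X/.XO*, (1,1):-1/O.O/XXX/.XO, (2,0):-1/O.O/X.X/XXO
[OXO/X.X/.XO] O move#3: (1,1):-1/OXO/XOX/.XO*, (2,0):-1/OXO/X.X/OXO
[OXO/XOX/.XO] X move#4: (2,0):+1/OXO/XOX/XXO*
[OXO/XOX/XXO] end (terminal -1, O#5); searched ..O/X.X/.XO to 7

value(..O/X.X/.XO, O) = -1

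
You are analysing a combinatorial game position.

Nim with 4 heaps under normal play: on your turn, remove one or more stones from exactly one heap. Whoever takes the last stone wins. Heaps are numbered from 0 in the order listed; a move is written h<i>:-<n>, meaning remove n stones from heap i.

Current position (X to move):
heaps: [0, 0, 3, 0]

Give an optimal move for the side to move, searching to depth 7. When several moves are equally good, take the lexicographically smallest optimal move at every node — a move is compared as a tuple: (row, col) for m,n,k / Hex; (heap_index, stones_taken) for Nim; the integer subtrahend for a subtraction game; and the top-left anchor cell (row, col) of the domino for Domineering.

[(0,0,3,0)] X move#1: h2:-1:-1/(0,0,2,0), h2:-2:-1/(0,0,1,0), h2:-3:+1/(0,0,0,0)*
[(0,0,0,0)] end (terminal -1, O#2); searched (0,0,3,0) to 7

X's best at [(0,0,3,0)]: h2:-3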